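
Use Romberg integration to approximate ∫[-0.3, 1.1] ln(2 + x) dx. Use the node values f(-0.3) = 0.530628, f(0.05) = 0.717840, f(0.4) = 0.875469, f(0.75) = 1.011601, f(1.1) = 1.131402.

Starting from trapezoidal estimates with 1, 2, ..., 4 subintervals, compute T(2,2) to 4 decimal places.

T(0,0) (trapezoid, 1 panel, h=1.4000): 1.163421
T(1,0) (trapezoid, 2 panels, h=0.7000): 1.194539
T(2,0) (trapezoid, 4 panels, h=0.3500): 1.202574
T(1,1) = 1.194539 + (1.194539 − 1.163421)/3 = 1.204912
T(2,1) = 1.202574 + (1.202574 − 1.194539)/3 = 1.205252
T(2,2) = 1.205252 + (1.205252 − 1.204912)/15 = 1.205275

1.2053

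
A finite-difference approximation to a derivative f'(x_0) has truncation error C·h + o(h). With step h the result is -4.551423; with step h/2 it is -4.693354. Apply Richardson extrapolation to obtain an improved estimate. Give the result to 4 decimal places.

Extrapolated value = (2·A(h/2) − A(h)) / (2 − 1)
= (2·(-4.693354) − (-4.551423)) / 1
= -4.835285 / 1 = -4.835285

-4.8353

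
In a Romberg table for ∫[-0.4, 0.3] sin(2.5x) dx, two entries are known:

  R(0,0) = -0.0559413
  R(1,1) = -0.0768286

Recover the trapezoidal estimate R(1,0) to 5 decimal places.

-0.07161

From R(1,1) = (4·R(1,0) − R(0,0))/3, solve for R(1,0):
4·R(1,0) = 3·(-0.0768286) + (-0.0559413) = -0.2864271
R(1,0) = -0.0716068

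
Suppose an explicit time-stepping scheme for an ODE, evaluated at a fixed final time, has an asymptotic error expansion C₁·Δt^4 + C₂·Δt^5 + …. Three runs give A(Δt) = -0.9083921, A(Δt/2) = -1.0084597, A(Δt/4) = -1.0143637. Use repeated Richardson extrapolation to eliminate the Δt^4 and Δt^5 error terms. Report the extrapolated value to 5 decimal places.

-1.01475

First eliminate the Δt^4 term (factor 2^4 = 16):
  B₁ = (16·(-1.0084597) − (-0.9083921))/15 = -1.0151309
  B₂ = (16·(-1.0143637) − (-1.0084597))/15 = -1.0147573
Then eliminate the Δt^5 term (factor 2^5 = 32):
  (32·(-1.0147573) − (-1.0151309))/31 = -1.0147452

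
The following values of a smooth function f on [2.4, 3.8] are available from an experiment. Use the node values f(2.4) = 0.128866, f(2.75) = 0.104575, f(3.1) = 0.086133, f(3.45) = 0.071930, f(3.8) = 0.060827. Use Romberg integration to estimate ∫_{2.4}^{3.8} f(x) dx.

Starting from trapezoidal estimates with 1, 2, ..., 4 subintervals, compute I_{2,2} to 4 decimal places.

0.1246

I_{0,0} (trapezoid, 1 panel, h=1.4000): 0.132785
I_{1,0} (trapezoid, 2 panels, h=0.7000): 0.126686
I_{2,0} (trapezoid, 4 panels, h=0.3500): 0.125120
I_{1,1} = 0.126686 + (0.126686 − 0.132785)/3 = 0.124653
I_{2,1} = 0.125120 + (0.125120 − 0.126686)/3 = 0.124598
I_{2,2} = 0.124598 + (0.124598 − 0.124653)/15 = 0.124594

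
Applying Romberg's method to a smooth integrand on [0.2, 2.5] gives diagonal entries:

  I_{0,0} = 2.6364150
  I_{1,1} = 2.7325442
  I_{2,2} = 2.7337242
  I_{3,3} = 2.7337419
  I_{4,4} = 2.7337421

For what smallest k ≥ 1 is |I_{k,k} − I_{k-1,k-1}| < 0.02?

k = 2

|I_{1,1} − I_{0,0}| = 0.0961292 ≥ 0.02
|I_{2,2} − I_{1,1}| = 0.0011800 < 0.02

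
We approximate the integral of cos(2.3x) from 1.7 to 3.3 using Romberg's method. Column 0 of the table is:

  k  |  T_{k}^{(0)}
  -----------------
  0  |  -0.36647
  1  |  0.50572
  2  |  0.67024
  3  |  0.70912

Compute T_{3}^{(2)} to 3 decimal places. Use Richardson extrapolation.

0.722

Richardson extrapolation on the trapezoidal column (denominator 4−1=3):
T_{2}^{(1)} = (4·0.67024 − 0.50572) / 3 = 0.72508
T_{3}^{(1)} = 0.70912 + (0.70912 − 0.67024)/3 = 0.72208
T_{3}^{(2)} = (16·0.72208 − 0.72508) / 15 = 0.72188
(Column j=1 coincides with Simpson's rule on the same nodes.)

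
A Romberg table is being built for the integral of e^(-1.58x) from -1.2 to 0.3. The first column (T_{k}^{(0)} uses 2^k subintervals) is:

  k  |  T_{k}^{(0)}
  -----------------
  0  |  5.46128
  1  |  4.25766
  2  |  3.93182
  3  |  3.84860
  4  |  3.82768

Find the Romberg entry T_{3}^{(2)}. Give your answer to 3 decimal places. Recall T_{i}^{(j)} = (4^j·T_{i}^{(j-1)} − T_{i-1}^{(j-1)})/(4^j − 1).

T_{2}^{(1)} = (4·3.93182 − 4.25766) / 3 = 3.82321
T_{3}^{(1)} = (4·3.84860 − 3.93182) / 3 = 3.82086
T_{3}^{(2)} = 3.82086 + (3.82086 − 3.82321)/15 = 3.82070
(Column j=1 coincides with Simpson's rule on the same nodes.)

3.821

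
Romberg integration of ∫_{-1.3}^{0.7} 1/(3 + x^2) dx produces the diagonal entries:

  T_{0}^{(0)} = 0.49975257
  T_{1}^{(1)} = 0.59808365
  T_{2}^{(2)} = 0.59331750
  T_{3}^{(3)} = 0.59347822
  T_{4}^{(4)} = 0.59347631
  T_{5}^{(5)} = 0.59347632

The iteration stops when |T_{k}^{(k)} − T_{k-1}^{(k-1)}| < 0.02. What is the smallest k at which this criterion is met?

k = 2

|T_{1}^{(1)} − T_{0}^{(0)}| = 0.09833108 ≥ 0.02
|T_{2}^{(2)} − T_{1}^{(1)}| = 0.00476615 < 0.02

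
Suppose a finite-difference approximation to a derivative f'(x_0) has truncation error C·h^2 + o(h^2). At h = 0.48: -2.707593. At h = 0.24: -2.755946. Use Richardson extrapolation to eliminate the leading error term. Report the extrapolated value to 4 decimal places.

-2.7721

Extrapolated value = (4·A(h/2) − A(h)) / (4 − 1)
= (4·(-2.755946) − (-2.707593)) / 3
= -8.316191 / 3 = -2.772064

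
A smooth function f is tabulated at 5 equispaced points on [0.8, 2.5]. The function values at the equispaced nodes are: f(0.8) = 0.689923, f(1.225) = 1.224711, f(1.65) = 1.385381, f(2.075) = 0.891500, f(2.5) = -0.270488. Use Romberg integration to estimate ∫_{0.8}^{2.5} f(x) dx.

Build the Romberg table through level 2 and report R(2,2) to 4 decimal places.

1.6486

R(0,0) (trapezoid, 1 panel, h=1.7000): 0.356520
R(1,0) (trapezoid, 2 panels, h=0.8500): 1.355834
R(2,0) (trapezoid, 4 panels, h=0.4250): 1.577307
R(1,1) = 1.355834 + (1.355834 − 0.356520)/3 = 1.688939
R(2,1) = 1.577307 + (1.577307 − 1.355834)/3 = 1.651131
R(2,2) = 1.651131 + (1.651131 − 1.688939)/15 = 1.648610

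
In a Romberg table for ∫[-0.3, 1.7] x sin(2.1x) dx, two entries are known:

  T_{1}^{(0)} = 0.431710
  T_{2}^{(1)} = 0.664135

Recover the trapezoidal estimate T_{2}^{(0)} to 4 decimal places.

From T_{2}^{(1)} = (4·T_{2}^{(0)} − T_{1}^{(0)})/3, solve for T_{2}^{(0)}:
4·T_{2}^{(0)} = 3·0.664135 + 0.431710 = 2.424115
T_{2}^{(0)} = 0.606029

0.6060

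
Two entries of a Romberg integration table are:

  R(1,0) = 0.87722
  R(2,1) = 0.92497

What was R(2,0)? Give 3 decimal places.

From R(2,1) = (4·R(2,0) − R(1,0))/3, solve for R(2,0):
4·R(2,0) = 3·0.92497 + 0.87722 = 3.65213
R(2,0) = 0.91303

0.913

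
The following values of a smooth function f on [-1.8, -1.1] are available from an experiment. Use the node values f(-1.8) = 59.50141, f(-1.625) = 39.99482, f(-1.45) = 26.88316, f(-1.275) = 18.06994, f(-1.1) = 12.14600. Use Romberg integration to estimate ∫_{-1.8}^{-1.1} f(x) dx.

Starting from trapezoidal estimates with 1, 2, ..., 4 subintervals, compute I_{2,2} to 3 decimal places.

20.862

I_{0,0} (trapezoid, 1 panel, h=0.7000): 25.07659
I_{1,0} (trapezoid, 2 panels, h=0.3500): 21.94740
I_{2,0} (trapezoid, 4 panels, h=0.1750): 21.13503
I_{1,1} = 21.94740 + (21.94740 − 25.07659)/3 = 20.90434
I_{2,1} = 21.13503 + (21.13503 − 21.94740)/3 = 20.86424
I_{2,2} = 20.86424 + (20.86424 − 20.90434)/15 = 20.86157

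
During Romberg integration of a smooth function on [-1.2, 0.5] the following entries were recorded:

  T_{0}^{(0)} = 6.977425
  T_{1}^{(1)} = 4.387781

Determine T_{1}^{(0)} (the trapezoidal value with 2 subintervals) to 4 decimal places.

From T_{1}^{(1)} = (4·T_{1}^{(0)} − T_{0}^{(0)})/3, solve for T_{1}^{(0)}:
4·T_{1}^{(0)} = 3·4.387781 + 6.977425 = 20.140768
T_{1}^{(0)} = 5.035192

5.0352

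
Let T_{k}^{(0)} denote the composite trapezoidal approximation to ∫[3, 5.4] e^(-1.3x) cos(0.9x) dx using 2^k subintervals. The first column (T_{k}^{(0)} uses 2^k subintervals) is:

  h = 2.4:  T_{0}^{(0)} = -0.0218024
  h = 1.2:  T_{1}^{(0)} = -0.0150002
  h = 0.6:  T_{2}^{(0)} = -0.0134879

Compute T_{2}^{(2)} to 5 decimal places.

Richardson extrapolation on the trapezoidal column (denominator 4−1=3):
T_{1}^{(1)} = (4·(-0.0150002) − (-0.0218024)) / 3 = -0.0127328
T_{2}^{(1)} = -0.0134879 + (-0.0134879 − (-0.0150002))/3 = -0.0129838
T_{2}^{(2)} = -0.0129838 + (-0.0129838 − (-0.0127328))/15 = -0.0130005

-0.01300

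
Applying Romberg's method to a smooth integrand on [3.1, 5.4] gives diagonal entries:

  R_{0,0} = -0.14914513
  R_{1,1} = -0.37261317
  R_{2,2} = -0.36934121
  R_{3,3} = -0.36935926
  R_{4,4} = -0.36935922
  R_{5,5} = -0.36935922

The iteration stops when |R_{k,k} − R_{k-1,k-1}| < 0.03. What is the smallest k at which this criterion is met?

|R_{1,1} − R_{0,0}| = 0.22346804 ≥ 0.03
|R_{2,2} − R_{1,1}| = 0.00327196 < 0.03

k = 2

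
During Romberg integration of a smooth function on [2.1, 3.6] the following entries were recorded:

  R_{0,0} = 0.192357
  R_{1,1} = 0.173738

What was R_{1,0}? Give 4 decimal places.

0.1784

From R_{1,1} = (4·R_{1,0} − R_{0,0})/3, solve for R_{1,0}:
4·R_{1,0} = 3·0.173738 + 0.192357 = 0.713571
R_{1,0} = 0.178393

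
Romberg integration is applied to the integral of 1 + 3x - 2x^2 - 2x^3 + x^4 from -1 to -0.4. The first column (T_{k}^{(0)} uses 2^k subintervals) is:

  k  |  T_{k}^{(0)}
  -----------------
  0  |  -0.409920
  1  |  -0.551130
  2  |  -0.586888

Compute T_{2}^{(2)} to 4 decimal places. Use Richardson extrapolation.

T_{1}^{(1)} = -0.551130 + (-0.551130 − (-0.409920))/3 = -0.598200
T_{2}^{(1)} = -0.586888 + (-0.586888 − (-0.551130))/3 = -0.598807
T_{2}^{(2)} = (16·(-0.598807) − (-0.598200)) / 15 = -0.598847
(Column j=1 coincides with Simpson's rule on the same nodes.)

-0.5988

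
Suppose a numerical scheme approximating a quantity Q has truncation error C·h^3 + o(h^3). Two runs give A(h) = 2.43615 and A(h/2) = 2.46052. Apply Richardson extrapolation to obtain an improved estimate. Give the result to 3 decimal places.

2.464

Extrapolated value = (8·A(h/2) − A(h)) / (8 − 1)
= (8·2.46052 − 2.43615) / 7
= 17.24801 / 7 = 2.46400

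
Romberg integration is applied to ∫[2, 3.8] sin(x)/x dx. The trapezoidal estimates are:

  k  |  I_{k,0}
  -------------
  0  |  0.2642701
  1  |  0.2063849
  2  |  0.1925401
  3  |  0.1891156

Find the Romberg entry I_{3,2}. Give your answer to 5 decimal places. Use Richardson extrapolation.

I_{2,1} = (4·0.1925401 − 0.2063849) / 3 = 0.1879252
I_{3,1} = 0.1891156 + (0.1891156 − 0.1925401)/3 = 0.1879741
I_{3,2} = (16·0.1879741 − 0.1879252) / 15 = 0.1879774

0.18798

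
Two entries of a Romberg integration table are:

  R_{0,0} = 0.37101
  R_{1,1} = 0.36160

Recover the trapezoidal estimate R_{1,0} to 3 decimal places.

From R_{1,1} = (4·R_{1,0} − R_{0,0})/3, solve for R_{1,0}:
4·R_{1,0} = 3·0.36160 + 0.37101 = 1.45581
R_{1,0} = 0.36395

0.364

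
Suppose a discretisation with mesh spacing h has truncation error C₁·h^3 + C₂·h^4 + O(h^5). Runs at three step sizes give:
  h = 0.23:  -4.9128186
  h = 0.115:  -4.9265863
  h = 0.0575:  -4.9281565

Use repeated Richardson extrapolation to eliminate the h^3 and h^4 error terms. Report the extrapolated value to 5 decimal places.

-4.92837

First eliminate the h^3 term (factor 2^3 = 8):
  B₁ = (8·(-4.9265863) − (-4.9128186))/7 = -4.9285531
  B₂ = (8·(-4.9281565) − (-4.9265863))/7 = -4.9283808
Then eliminate the h^4 term (factor 2^4 = 16):
  (16·(-4.9283808) − (-4.9285531))/15 = -4.9283693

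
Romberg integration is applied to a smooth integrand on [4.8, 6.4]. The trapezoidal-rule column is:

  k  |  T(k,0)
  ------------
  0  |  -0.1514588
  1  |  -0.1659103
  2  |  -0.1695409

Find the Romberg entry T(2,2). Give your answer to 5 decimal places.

Richardson extrapolation on the trapezoidal column (denominator 4−1=3):
T(1,1) = -0.1659103 + (-0.1659103 − (-0.1514588))/3 = -0.1707275
T(2,1) = -0.1695409 + (-0.1695409 − (-0.1659103))/3 = -0.1707511
T(2,2) = -0.1707511 + (-0.1707511 − (-0.1707275))/15 = -0.1707527

-0.17075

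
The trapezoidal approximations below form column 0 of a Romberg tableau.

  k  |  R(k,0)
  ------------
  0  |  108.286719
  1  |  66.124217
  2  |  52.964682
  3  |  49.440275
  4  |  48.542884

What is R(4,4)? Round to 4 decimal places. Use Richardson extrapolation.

48.2423

Richardson extrapolation on the trapezoidal column (denominator 4−1=3):
R(1,1) = (4·66.124217 − 108.286719) / 3 = 52.070050
R(2,1) = 52.964682 + (52.964682 − 66.124217)/3 = 48.578170
R(3,1) = 49.440275 + (49.440275 − 52.964682)/3 = 48.265473
R(4,1) = 48.542884 + (48.542884 − 49.440275)/3 = 48.243754
R(2,2) = 48.578170 + (48.578170 − 52.070050)/15 = 48.345378
R(3,2) = (16·48.265473 − 48.578170) / 15 = 48.244627
R(4,2) = 48.243754 + (48.243754 − 48.265473)/15 = 48.242306
R(3,3) = 48.244627 + (48.244627 − 48.345378)/63 = 48.243028
R(4,3) = 48.242306 + (48.242306 − 48.244627)/63 = 48.242269
R(4,4) = (256·48.242269 − 48.243028) / 255 = 48.242266
(Column j=1 coincides with Simpson's rule on the same nodes.)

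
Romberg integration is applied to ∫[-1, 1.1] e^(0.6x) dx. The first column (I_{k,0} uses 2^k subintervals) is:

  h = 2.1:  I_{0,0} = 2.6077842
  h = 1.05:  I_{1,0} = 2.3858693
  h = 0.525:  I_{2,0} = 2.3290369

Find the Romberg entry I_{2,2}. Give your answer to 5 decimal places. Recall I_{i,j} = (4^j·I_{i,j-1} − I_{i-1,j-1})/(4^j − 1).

Richardson extrapolation on the trapezoidal column (denominator 4−1=3):
I_{1,1} = 2.3858693 + (2.3858693 − 2.6077842)/3 = 2.3118977
I_{2,1} = 2.3290369 + (2.3290369 − 2.3858693)/3 = 2.3100928
I_{2,2} = 2.3100928 + (2.3100928 − 2.3118977)/15 = 2.3099725

2.30997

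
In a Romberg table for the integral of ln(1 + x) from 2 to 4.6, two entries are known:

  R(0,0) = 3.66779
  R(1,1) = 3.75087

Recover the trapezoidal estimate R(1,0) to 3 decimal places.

3.730

From R(1,1) = (4·R(1,0) − R(0,0))/3, solve for R(1,0):
4·R(1,0) = 3·3.75087 + 3.66779 = 14.92040
R(1,0) = 3.73010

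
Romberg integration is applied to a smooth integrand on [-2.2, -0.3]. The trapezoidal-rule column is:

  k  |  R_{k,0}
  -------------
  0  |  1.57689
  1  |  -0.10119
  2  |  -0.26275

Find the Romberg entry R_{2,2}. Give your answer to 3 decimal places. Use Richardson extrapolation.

-0.294

R_{1,1} = (4·(-0.10119) − 1.57689) / 3 = -0.66055
R_{2,1} = (4·(-0.26275) − (-0.10119)) / 3 = -0.31660
R_{2,2} = -0.31660 + (-0.31660 − (-0.66055))/15 = -0.29367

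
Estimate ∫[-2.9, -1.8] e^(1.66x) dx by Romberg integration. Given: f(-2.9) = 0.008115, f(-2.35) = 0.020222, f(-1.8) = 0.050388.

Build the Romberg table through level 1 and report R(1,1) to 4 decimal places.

0.0256

R(0,0) (trapezoid, 1 panel, h=1.1000): 0.032177
R(1,0) (trapezoid, 2 panels, h=0.5500): 0.027210
R(1,1) = 0.027210 + (0.027210 − 0.032177)/3 = 0.025554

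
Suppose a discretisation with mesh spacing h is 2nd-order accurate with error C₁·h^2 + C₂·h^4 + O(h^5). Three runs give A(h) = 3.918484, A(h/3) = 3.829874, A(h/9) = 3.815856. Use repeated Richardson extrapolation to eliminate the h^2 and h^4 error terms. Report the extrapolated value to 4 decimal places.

First eliminate the h^2 term (factor 3^2 = 9):
  B₁ = (9·3.829874 − 3.918484)/8 = 3.818798
  B₂ = (9·3.815856 − 3.829874)/8 = 3.814104
Then eliminate the h^4 term (factor 3^4 = 81):
  (81·3.814104 − 3.818798)/80 = 3.814045

3.8140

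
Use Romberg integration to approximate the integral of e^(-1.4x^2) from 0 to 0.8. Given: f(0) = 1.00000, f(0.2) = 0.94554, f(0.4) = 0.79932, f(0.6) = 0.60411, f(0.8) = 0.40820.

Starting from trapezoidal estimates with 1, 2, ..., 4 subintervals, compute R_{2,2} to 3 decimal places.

R_{0,0} (trapezoid, 1 panel, h=0.8000): 0.56328
R_{1,0} (trapezoid, 2 panels, h=0.4000): 0.60137
R_{2,0} (trapezoid, 4 panels, h=0.2000): 0.61061
R_{1,1} = 0.60137 + (0.60137 − 0.56328)/3 = 0.61407
R_{2,1} = 0.61061 + (0.61061 − 0.60137)/3 = 0.61369
R_{2,2} = 0.61369 + (0.61369 − 0.61407)/15 = 0.61366

0.614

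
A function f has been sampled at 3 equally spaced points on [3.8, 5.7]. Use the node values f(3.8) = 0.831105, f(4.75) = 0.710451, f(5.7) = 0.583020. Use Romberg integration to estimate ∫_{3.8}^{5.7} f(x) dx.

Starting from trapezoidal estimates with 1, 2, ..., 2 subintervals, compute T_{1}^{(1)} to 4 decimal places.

1.3477

T_{0}^{(0)} (trapezoid, 1 panel, h=1.9000): 1.343419
T_{1}^{(0)} (trapezoid, 2 panels, h=0.9500): 1.346638
T_{1}^{(1)} = 1.346638 + (1.346638 − 1.343419)/3 = 1.347711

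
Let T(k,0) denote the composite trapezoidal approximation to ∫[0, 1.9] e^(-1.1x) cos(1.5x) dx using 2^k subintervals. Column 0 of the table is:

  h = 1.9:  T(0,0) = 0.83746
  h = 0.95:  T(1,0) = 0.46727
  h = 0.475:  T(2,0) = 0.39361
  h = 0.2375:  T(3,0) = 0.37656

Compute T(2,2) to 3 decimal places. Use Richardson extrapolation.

Richardson extrapolation on the trapezoidal column (denominator 4−1=3):
T(1,1) = 0.46727 + (0.46727 − 0.83746)/3 = 0.34387
T(2,1) = (4·0.39361 − 0.46727) / 3 = 0.36906
T(2,2) = (16·0.36906 − 0.34387) / 15 = 0.37074

0.371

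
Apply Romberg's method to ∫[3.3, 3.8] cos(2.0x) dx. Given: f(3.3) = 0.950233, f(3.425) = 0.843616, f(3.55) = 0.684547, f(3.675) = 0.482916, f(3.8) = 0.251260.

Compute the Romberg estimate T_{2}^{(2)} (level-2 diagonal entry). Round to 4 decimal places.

0.3282

T_{0}^{(0)} (trapezoid, 1 panel, h=0.5000): 0.300373
T_{1}^{(0)} (trapezoid, 2 panels, h=0.2500): 0.321323
T_{2}^{(0)} (trapezoid, 4 panels, h=0.1250): 0.326478
T_{1}^{(1)} = 0.321323 + (0.321323 − 0.300373)/3 = 0.328306
T_{2}^{(1)} = 0.326478 + (0.326478 − 0.321323)/3 = 0.328196
T_{2}^{(2)} = 0.328196 + (0.328196 − 0.328306)/15 = 0.328189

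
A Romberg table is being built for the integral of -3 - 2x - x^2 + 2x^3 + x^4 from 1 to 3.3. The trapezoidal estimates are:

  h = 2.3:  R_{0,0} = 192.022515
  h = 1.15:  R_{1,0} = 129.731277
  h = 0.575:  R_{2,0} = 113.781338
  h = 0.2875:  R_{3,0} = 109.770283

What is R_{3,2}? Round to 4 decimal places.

108.4312

Richardson extrapolation on the trapezoidal column (denominator 4−1=3):
R_{2,1} = (4·113.781338 − 129.731277) / 3 = 108.464692
R_{3,1} = 109.770283 + (109.770283 − 113.781338)/3 = 108.433265
R_{3,2} = 108.433265 + (108.433265 − 108.464692)/15 = 108.431170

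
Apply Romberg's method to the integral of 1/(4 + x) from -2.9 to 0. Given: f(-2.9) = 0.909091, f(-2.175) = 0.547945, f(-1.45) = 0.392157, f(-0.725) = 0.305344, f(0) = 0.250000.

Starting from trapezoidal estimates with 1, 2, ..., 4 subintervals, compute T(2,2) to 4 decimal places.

T(0,0) (trapezoid, 1 panel, h=2.9000): 1.680682
T(1,0) (trapezoid, 2 panels, h=1.4500): 1.408969
T(2,0) (trapezoid, 4 panels, h=0.7250): 1.323119
T(1,1) = 1.408969 + (1.408969 − 1.680682)/3 = 1.318398
T(2,1) = 1.323119 + (1.323119 − 1.408969)/3 = 1.294502
T(2,2) = 1.294502 + (1.294502 − 1.318398)/15 = 1.292909

1.2929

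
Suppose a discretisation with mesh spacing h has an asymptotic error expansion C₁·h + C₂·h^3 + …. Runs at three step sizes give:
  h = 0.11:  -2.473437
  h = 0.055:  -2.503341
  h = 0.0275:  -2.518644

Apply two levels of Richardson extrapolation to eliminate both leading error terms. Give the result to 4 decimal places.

-2.5340

First eliminate the h term (factor 2^1 = 2):
  B₁ = (2·(-2.503341) − (-2.473437))/1 = -2.533245
  B₂ = (2·(-2.518644) − (-2.503341))/1 = -2.533947
Then eliminate the h^3 term (factor 2^3 = 8):
  (8·(-2.533947) − (-2.533245))/7 = -2.534047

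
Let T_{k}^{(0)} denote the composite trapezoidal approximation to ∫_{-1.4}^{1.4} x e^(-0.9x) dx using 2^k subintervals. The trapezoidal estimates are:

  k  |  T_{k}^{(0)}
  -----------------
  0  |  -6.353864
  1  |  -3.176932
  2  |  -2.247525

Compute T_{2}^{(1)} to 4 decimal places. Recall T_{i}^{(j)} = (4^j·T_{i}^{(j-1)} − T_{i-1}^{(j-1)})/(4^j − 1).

-1.9377

T_{2}^{(1)} = -2.247525 + (-2.247525 − (-3.176932))/3 = -1.937723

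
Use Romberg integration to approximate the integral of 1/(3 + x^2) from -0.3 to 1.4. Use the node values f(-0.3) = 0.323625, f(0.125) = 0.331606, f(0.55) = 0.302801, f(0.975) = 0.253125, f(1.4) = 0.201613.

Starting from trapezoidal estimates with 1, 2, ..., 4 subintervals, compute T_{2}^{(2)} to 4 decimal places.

T_{0}^{(0)} (trapezoid, 1 panel, h=1.7000): 0.446452
T_{1}^{(0)} (trapezoid, 2 panels, h=0.8500): 0.480607
T_{2}^{(0)} (trapezoid, 4 panels, h=0.4250): 0.488814
T_{1}^{(1)} = 0.480607 + (0.480607 − 0.446452)/3 = 0.491992
T_{2}^{(1)} = 0.488814 + (0.488814 − 0.480607)/3 = 0.491550
T_{2}^{(2)} = 0.491550 + (0.491550 − 0.491992)/15 = 0.491521

0.4915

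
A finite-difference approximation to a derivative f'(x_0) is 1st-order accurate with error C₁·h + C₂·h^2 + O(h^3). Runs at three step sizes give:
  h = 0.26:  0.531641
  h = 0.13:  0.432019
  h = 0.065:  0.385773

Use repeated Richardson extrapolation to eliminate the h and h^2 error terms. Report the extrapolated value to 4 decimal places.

0.3419

First eliminate the h term (factor 2^1 = 2):
  B₁ = (2·0.432019 − 0.531641)/1 = 0.332397
  B₂ = (2·0.385773 − 0.432019)/1 = 0.339527
Then eliminate the h^2 term (factor 2^2 = 4):
  (4·0.339527 − 0.332397)/3 = 0.341904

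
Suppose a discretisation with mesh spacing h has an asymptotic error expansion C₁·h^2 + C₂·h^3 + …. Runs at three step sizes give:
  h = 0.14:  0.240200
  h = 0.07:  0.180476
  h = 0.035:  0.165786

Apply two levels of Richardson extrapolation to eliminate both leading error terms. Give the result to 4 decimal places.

First eliminate the h^2 term (factor 2^2 = 4):
  B₁ = (4·0.180476 − 0.240200)/3 = 0.160568
  B₂ = (4·0.165786 − 0.180476)/3 = 0.160889
Then eliminate the h^3 term (factor 2^3 = 8):
  (8·0.160889 − 0.160568)/7 = 0.160935

0.1609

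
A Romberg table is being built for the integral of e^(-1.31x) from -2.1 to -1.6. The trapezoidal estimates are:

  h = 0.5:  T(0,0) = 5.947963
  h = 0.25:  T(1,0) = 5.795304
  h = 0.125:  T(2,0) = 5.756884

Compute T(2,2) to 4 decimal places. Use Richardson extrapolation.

T(1,1) = 5.795304 + (5.795304 − 5.947963)/3 = 5.744418
T(2,1) = 5.756884 + (5.756884 − 5.795304)/3 = 5.744077
T(2,2) = 5.744077 + (5.744077 − 5.744418)/15 = 5.744054

5.7441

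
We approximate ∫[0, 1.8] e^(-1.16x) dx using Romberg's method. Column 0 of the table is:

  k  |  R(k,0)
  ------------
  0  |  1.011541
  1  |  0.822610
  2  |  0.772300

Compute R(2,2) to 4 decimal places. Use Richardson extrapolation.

0.7553

Richardson extrapolation on the trapezoidal column (denominator 4−1=3):
R(1,1) = (4·0.822610 − 1.011541) / 3 = 0.759633
R(2,1) = (4·0.772300 − 0.822610) / 3 = 0.755530
R(2,2) = (16·0.755530 − 0.759633) / 15 = 0.755256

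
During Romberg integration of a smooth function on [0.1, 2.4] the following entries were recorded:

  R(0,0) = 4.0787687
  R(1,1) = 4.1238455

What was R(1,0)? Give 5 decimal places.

From R(1,1) = (4·R(1,0) − R(0,0))/3, solve for R(1,0):
4·R(1,0) = 3·4.1238455 + 4.0787687 = 16.4503052
R(1,0) = 4.1125763

4.11258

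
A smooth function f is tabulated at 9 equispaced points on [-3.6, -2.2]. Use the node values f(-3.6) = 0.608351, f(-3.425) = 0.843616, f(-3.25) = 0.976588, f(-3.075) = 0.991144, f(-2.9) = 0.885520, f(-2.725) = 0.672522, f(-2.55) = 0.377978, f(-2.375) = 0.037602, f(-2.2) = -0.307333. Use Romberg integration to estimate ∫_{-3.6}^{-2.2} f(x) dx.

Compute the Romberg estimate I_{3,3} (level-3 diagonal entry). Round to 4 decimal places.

I_{0,0} (trapezoid, 1 panel, h=1.4000): 0.210713
I_{1,0} (trapezoid, 2 panels, h=0.7000): 0.725220
I_{2,0} (trapezoid, 4 panels, h=0.3500): 0.836708
I_{3,0} (trapezoid, 8 panels, h=0.1750): 0.863709
I_{1,1} = 0.725220 + (0.725220 − 0.210713)/3 = 0.896722
I_{2,1} = 0.836708 + (0.836708 − 0.725220)/3 = 0.873871
I_{3,1} = 0.863709 + (0.863709 − 0.836708)/3 = 0.872709
I_{2,2} = 0.873871 + (0.873871 − 0.896722)/15 = 0.872348
I_{3,2} = 0.872709 + (0.872709 − 0.873871)/15 = 0.872632
I_{3,3} = 0.872632 + (0.872632 − 0.872348)/63 = 0.872637

0.8726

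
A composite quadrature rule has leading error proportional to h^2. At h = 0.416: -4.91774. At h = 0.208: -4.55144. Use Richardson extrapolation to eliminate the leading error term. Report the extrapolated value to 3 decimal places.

The leading error scales as h^2; refining by a factor of 2 reduces it by 2^2 = 4.
Extrapolated value = (4·A(h/2) − A(h)) / (4 − 1)
= (4·(-4.55144) − (-4.91774)) / 3
= -13.28802 / 3 = -4.42934

-4.429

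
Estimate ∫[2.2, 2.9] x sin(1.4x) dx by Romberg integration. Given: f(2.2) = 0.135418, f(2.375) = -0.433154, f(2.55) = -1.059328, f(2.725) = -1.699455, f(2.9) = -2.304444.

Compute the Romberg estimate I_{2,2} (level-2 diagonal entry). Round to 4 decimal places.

-0.7477

I_{0,0} (trapezoid, 1 panel, h=0.7000): -0.759159
I_{1,0} (trapezoid, 2 panels, h=0.3500): -0.750344
I_{2,0} (trapezoid, 4 panels, h=0.1750): -0.748379
I_{1,1} = -0.750344 + (-0.750344 − (-0.759159))/3 = -0.747406
I_{2,1} = -0.748379 + (-0.748379 − (-0.750344))/3 = -0.747724
I_{2,2} = -0.747724 + (-0.747724 − (-0.747406))/15 = -0.747745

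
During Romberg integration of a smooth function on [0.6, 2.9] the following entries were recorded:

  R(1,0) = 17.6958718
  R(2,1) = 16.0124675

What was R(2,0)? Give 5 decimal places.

From R(2,1) = (4·R(2,0) − R(1,0))/3, solve for R(2,0):
4·R(2,0) = 3·16.0124675 + 17.6958718 = 65.7332743
R(2,0) = 16.4333186

16.43332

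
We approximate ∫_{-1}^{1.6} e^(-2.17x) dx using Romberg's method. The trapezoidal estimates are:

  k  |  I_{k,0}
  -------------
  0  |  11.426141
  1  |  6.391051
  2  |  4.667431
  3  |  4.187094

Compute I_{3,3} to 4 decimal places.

4.0221

Richardson extrapolation on the trapezoidal column (denominator 4−1=3):
I_{1,1} = 6.391051 + (6.391051 − 11.426141)/3 = 4.712688
I_{2,1} = 4.667431 + (4.667431 − 6.391051)/3 = 4.092891
I_{3,1} = (4·4.187094 − 4.667431) / 3 = 4.026982
I_{2,2} = 4.092891 + (4.092891 − 4.712688)/15 = 4.051571
I_{3,2} = 4.026982 + (4.026982 − 4.092891)/15 = 4.022588
I_{3,3} = 4.022588 + (4.022588 − 4.051571)/63 = 4.022128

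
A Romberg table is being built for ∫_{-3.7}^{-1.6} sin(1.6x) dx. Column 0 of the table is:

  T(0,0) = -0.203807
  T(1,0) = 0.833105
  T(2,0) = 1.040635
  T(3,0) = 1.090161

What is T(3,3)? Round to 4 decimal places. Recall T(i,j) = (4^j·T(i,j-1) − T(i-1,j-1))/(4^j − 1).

1.1065

Richardson extrapolation on the trapezoidal column (denominator 4−1=3):
T(1,1) = (4·0.833105 − (-0.203807)) / 3 = 1.178742
T(2,1) = (4·1.040635 − 0.833105) / 3 = 1.109812
T(3,1) = 1.090161 + (1.090161 − 1.040635)/3 = 1.106670
T(2,2) = (16·1.109812 − 1.178742) / 15 = 1.105217
T(3,2) = (16·1.106670 − 1.109812) / 15 = 1.106461
T(3,3) = 1.106461 + (1.106461 − 1.105217)/63 = 1.106481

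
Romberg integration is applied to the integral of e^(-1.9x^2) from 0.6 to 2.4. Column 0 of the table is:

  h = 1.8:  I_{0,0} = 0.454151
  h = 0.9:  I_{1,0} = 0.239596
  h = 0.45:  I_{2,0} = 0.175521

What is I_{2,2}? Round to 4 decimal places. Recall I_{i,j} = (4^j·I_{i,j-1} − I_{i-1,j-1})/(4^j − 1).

I_{1,1} = (4·0.239596 − 0.454151) / 3 = 0.168078
I_{2,1} = 0.175521 + (0.175521 − 0.239596)/3 = 0.154163
I_{2,2} = (16·0.154163 − 0.168078) / 15 = 0.153235

0.1532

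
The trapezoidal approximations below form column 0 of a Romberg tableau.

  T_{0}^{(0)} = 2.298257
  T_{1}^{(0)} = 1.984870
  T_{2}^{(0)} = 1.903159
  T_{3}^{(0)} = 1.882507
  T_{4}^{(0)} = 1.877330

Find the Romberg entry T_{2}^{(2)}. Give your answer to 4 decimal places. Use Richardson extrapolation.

1.8756

Richardson extrapolation on the trapezoidal column (denominator 4−1=3):
T_{1}^{(1)} = (4·1.984870 − 2.298257) / 3 = 1.880408
T_{2}^{(1)} = 1.903159 + (1.903159 − 1.984870)/3 = 1.875922
T_{2}^{(2)} = 1.875922 + (1.875922 − 1.880408)/15 = 1.875623
(Column j=1 coincides with Simpson's rule on the same nodes.)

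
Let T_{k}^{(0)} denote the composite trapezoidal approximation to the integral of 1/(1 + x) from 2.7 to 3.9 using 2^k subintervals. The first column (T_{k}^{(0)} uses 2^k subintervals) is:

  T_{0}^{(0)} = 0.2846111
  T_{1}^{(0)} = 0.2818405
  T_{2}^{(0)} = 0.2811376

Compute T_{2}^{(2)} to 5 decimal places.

Richardson extrapolation on the trapezoidal column (denominator 4−1=3):
T_{1}^{(1)} = (4·0.2818405 − 0.2846111) / 3 = 0.2809170
T_{2}^{(1)} = 0.2811376 + (0.2811376 − 0.2818405)/3 = 0.2809033
T_{2}^{(2)} = 0.2809033 + (0.2809033 − 0.2809170)/15 = 0.2809024

0.28090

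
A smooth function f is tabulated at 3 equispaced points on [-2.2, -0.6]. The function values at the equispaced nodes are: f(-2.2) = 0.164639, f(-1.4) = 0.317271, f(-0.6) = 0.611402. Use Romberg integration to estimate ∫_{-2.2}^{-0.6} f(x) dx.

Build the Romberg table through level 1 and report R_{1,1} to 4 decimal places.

R_{0,0} (trapezoid, 1 panel, h=1.6000): 0.620833
R_{1,0} (trapezoid, 2 panels, h=0.8000): 0.564233
R_{1,1} = 0.564233 + (0.564233 − 0.620833)/3 = 0.545366

0.5454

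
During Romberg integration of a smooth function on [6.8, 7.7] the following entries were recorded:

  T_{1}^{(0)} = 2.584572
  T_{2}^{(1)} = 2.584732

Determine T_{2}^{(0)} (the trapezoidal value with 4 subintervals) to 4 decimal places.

2.5847

From T_{2}^{(1)} = (4·T_{2}^{(0)} − T_{1}^{(0)})/3, solve for T_{2}^{(0)}:
4·T_{2}^{(0)} = 3·2.584732 + 2.584572 = 10.338768
T_{2}^{(0)} = 2.584692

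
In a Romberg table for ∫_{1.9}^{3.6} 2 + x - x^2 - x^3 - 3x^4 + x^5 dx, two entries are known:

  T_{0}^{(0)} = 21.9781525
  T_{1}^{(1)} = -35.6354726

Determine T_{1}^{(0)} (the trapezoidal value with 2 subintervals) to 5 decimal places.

-21.23207

From T_{1}^{(1)} = (4·T_{1}^{(0)} − T_{0}^{(0)})/3, solve for T_{1}^{(0)}:
4·T_{1}^{(0)} = 3·(-35.6354726) + 21.9781525 = -84.9282653
T_{1}^{(0)} = -21.2320663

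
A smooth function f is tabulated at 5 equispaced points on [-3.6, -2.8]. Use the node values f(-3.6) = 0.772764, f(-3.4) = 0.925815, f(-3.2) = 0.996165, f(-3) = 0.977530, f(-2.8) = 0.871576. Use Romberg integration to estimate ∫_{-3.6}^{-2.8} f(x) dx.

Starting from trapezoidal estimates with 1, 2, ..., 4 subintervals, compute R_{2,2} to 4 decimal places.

R_{0,0} (trapezoid, 1 panel, h=0.8000): 0.657736
R_{1,0} (trapezoid, 2 panels, h=0.4000): 0.727334
R_{2,0} (trapezoid, 4 panels, h=0.2000): 0.744336
R_{1,1} = 0.727334 + (0.727334 − 0.657736)/3 = 0.750533
R_{2,1} = 0.744336 + (0.744336 − 0.727334)/3 = 0.750003
R_{2,2} = 0.750003 + (0.750003 − 0.750533)/15 = 0.749968

0.7500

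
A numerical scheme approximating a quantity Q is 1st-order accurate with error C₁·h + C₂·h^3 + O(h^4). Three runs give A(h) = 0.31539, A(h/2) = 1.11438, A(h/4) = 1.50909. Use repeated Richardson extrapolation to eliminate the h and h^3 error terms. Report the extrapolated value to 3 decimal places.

1.902

First eliminate the h term (factor 2^1 = 2):
  B₁ = (2·1.11438 − 0.31539)/1 = 1.91337
  B₂ = (2·1.50909 − 1.11438)/1 = 1.90380
Then eliminate the h^3 term (factor 2^3 = 8):
  (8·1.90380 − 1.91337)/7 = 1.90243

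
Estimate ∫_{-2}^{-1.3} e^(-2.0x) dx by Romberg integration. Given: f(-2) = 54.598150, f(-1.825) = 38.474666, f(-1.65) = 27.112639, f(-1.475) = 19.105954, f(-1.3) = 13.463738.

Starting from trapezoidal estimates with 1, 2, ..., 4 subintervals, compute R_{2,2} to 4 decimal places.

20.5673

R_{0,0} (trapezoid, 1 panel, h=0.7000): 23.821661
R_{1,0} (trapezoid, 2 panels, h=0.3500): 21.400254
R_{2,0} (trapezoid, 4 panels, h=0.1750): 20.776736
R_{1,1} = 21.400254 + (21.400254 − 23.821661)/3 = 20.593118
R_{2,1} = 20.776736 + (20.776736 − 21.400254)/3 = 20.568897
R_{2,2} = 20.568897 + (20.568897 − 20.593118)/15 = 20.567282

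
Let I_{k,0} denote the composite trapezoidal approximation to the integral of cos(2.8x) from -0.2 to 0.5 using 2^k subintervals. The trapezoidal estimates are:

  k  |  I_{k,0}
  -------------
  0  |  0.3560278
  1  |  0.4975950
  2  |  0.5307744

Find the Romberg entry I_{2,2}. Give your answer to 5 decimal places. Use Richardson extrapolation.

0.54164

Richardson extrapolation on the trapezoidal column (denominator 4−1=3):
I_{1,1} = 0.4975950 + (0.4975950 − 0.3560278)/3 = 0.5447841
I_{2,1} = (4·0.5307744 − 0.4975950) / 3 = 0.5418342
I_{2,2} = 0.5418342 + (0.5418342 − 0.5447841)/15 = 0.5416375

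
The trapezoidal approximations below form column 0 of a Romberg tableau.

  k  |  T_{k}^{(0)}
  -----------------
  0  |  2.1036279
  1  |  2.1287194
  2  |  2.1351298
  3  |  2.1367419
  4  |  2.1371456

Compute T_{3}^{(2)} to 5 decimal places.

2.13728

T_{2}^{(1)} = 2.1351298 + (2.1351298 − 2.1287194)/3 = 2.1372666
T_{3}^{(1)} = (4·2.1367419 − 2.1351298) / 3 = 2.1372793
T_{3}^{(2)} = 2.1372793 + (2.1372793 − 2.1372666)/15 = 2.1372801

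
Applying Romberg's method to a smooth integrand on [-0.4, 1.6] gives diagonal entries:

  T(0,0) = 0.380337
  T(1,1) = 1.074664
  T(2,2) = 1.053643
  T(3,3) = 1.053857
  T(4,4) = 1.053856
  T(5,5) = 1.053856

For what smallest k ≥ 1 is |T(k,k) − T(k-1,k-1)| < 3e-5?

|T(1,1) − T(0,0)| = 0.694327 ≥ 3e-5
|T(2,2) − T(1,1)| = 0.021021 ≥ 3e-5
|T(3,3) − T(2,2)| = 0.000214 ≥ 3e-5
|T(4,4) − T(3,3)| = 0.000001 < 3e-5

k = 4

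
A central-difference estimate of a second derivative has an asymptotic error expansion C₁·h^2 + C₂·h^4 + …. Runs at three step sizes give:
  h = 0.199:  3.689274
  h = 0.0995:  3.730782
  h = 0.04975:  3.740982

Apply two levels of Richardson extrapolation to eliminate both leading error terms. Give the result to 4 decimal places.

3.7444

First eliminate the h^2 term (factor 2^2 = 4):
  B₁ = (4·3.730782 − 3.689274)/3 = 3.744618
  B₂ = (4·3.740982 − 3.730782)/3 = 3.744382
Then eliminate the h^4 term (factor 2^4 = 16):
  (16·3.744382 − 3.744618)/15 = 3.744366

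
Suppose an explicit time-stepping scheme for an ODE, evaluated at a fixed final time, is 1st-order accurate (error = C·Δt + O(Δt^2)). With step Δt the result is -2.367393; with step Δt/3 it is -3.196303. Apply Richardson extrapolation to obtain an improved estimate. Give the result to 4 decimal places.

Extrapolated value = (3·A(Δt/3) − A(Δt)) / (3 − 1)
= (3·(-3.196303) − (-2.367393)) / 2
= -7.221516 / 2 = -3.610758

-3.6108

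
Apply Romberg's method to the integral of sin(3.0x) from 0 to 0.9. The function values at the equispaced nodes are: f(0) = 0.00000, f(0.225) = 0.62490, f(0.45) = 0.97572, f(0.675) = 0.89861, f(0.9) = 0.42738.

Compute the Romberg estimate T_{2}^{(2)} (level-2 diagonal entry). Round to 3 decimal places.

0.635

T_{0}^{(0)} (trapezoid, 1 panel, h=0.9000): 0.19232
T_{1}^{(0)} (trapezoid, 2 panels, h=0.4500): 0.53523
T_{2}^{(0)} (trapezoid, 4 panels, h=0.2250): 0.61041
T_{1}^{(1)} = 0.53523 + (0.53523 − 0.19232)/3 = 0.64953
T_{2}^{(1)} = 0.61041 + (0.61041 − 0.53523)/3 = 0.63547
T_{2}^{(2)} = 0.63547 + (0.63547 − 0.64953)/15 = 0.63453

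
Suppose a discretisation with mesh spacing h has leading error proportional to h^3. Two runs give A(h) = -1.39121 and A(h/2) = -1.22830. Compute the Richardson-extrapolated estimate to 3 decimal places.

-1.205

The leading error scales as h^3; refining by a factor of 2 reduces it by 2^3 = 8.
Extrapolated value = (8·A(h/2) − A(h)) / (8 − 1)
= (8·(-1.22830) − (-1.39121)) / 7
= -8.43519 / 7 = -1.20503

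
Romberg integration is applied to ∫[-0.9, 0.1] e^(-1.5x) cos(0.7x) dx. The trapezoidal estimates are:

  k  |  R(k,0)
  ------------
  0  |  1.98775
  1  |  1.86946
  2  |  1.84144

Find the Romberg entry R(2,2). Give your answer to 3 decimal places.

1.832

Richardson extrapolation on the trapezoidal column (denominator 4−1=3):
R(1,1) = 1.86946 + (1.86946 − 1.98775)/3 = 1.83003
R(2,1) = (4·1.84144 − 1.86946) / 3 = 1.83210
R(2,2) = (16·1.83210 − 1.83003) / 15 = 1.83224
(Column j=1 coincides with Simpson's rule on the same nodes.)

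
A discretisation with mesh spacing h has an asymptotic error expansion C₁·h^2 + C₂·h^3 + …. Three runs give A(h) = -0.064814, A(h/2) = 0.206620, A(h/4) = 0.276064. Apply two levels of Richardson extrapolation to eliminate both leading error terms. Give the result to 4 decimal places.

0.2995

First eliminate the h^2 term (factor 2^2 = 4):
  B₁ = (4·0.206620 − (-0.064814))/3 = 0.297098
  B₂ = (4·0.276064 − 0.206620)/3 = 0.299212
Then eliminate the h^3 term (factor 2^3 = 8):
  (8·0.299212 − 0.297098)/7 = 0.299514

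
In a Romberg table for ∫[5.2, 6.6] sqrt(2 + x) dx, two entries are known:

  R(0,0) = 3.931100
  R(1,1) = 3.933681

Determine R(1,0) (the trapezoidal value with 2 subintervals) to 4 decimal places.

3.9330

From R(1,1) = (4·R(1,0) − R(0,0))/3, solve for R(1,0):
4·R(1,0) = 3·3.933681 + 3.931100 = 15.732143
R(1,0) = 3.933036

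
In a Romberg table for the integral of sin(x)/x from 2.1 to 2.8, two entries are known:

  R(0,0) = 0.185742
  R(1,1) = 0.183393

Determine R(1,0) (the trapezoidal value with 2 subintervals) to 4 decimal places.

0.1840

From R(1,1) = (4·R(1,0) − R(0,0))/3, solve for R(1,0):
4·R(1,0) = 3·0.183393 + 0.185742 = 0.735921
R(1,0) = 0.183980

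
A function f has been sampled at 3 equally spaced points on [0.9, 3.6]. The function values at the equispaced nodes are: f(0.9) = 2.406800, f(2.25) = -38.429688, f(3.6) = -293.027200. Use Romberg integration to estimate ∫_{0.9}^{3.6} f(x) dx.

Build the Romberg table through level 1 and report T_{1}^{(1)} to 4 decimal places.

-199.9526

T_{0}^{(0)} (trapezoid, 1 panel, h=2.7000): -392.337540
T_{1}^{(0)} (trapezoid, 2 panels, h=1.3500): -248.048849
T_{1}^{(1)} = -248.048849 + (-248.048849 − (-392.337540))/3 = -199.952619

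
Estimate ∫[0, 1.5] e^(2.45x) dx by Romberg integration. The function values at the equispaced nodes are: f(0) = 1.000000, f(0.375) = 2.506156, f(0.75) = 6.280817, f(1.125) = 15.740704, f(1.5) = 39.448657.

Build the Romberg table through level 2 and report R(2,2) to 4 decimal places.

15.7068

R(0,0) (trapezoid, 1 panel, h=1.5000): 30.336493
R(1,0) (trapezoid, 2 panels, h=0.7500): 19.878859
R(2,0) (trapezoid, 4 panels, h=0.3750): 16.782002
R(1,1) = 19.878859 + (19.878859 − 30.336493)/3 = 16.392981
R(2,1) = 16.782002 + (16.782002 − 19.878859)/3 = 15.749716
R(2,2) = 15.749716 + (15.749716 − 16.392981)/15 = 15.706832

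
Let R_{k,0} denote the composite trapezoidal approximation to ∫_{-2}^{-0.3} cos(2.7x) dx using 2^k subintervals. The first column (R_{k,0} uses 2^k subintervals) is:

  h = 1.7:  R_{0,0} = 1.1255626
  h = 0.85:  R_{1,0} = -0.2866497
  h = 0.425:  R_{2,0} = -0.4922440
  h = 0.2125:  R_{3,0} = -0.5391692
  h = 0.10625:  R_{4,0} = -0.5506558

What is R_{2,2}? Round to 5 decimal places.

-0.54767

R_{1,1} = (4·(-0.2866497) − 1.1255626) / 3 = -0.7573871
R_{2,1} = (4·(-0.4922440) − (-0.2866497)) / 3 = -0.5607754
R_{2,2} = (16·(-0.5607754) − (-0.7573871)) / 15 = -0.5476680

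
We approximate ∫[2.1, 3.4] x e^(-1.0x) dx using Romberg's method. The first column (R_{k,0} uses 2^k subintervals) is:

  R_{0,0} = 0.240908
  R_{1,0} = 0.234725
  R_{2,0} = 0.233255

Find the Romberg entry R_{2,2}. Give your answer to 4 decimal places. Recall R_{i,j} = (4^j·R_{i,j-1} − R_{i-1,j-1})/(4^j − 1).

0.2328

R_{1,1} = 0.234725 + (0.234725 − 0.240908)/3 = 0.232664
R_{2,1} = 0.233255 + (0.233255 − 0.234725)/3 = 0.232765
R_{2,2} = (16·0.232765 − 0.232664) / 15 = 0.232772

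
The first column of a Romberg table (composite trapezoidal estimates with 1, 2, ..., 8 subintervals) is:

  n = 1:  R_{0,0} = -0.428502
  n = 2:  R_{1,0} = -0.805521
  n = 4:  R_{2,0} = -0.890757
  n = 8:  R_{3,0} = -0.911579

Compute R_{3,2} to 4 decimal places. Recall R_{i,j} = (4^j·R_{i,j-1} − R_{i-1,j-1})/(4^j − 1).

-0.9185

Richardson extrapolation on the trapezoidal column (denominator 4−1=3):
R_{2,1} = (4·(-0.890757) − (-0.805521)) / 3 = -0.919169
R_{3,1} = -0.911579 + (-0.911579 − (-0.890757))/3 = -0.918520
R_{3,2} = (16·(-0.918520) − (-0.919169)) / 15 = -0.918477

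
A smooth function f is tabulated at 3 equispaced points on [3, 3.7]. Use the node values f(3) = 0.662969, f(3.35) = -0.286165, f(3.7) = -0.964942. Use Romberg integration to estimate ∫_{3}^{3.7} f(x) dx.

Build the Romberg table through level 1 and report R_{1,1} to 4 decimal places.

R_{0,0} (trapezoid, 1 panel, h=0.7000): -0.105691
R_{1,0} (trapezoid, 2 panels, h=0.3500): -0.153003
R_{1,1} = -0.153003 + (-0.153003 − (-0.105691))/3 = -0.168774

-0.1688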